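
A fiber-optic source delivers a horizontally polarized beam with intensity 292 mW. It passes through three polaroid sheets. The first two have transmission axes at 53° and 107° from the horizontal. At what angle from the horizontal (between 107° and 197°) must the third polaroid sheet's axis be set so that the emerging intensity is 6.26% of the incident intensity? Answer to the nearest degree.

By Malus's law, I₁ = I₀ cos²(53° − 0°) = I₀ cos²(53°) = 0.3622 I₀.
I₂ = I₁ cos²(107° − 53°) = 0.3622 I₀ · cos²(54°) = 0.1251 I₀.
Need I₃/I₀ = 0.0626, so cos²(θ − 107°) = 0.0626 / 0.1251 = 0.5003.
θ − 107° = arccos(√0.5003) = 45.0°, giving θ ≈ 107 + 45.0 = 152.0°.

θ ≈ 152°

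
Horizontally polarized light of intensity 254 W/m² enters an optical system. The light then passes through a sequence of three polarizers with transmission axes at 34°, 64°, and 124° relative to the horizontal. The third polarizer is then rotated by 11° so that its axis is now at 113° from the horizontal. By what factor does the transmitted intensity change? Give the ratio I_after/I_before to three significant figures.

Before rotation:
I₁ = I₀ cos²(34° − 0°) = I₀ cos²(34°) = 0.6873 I₀.
I₂ = I₁ cos²(64° − 34°) = 0.6873 I₀ · cos²(30°) = 0.5155 I₀.
I₃ = I₂ cos²(124° − 64°) = 0.5155 I₀ · cos²(60°) = 0.1289 I₀.
After rotation:
I₁ = I₀ cos²(34° − 0°) = I₀ cos²(34°) = 0.6873 I₀.
I₂ = I₁ cos²(64° − 34°) = 0.6873 I₀ · cos²(30°) = 0.5155 I₀.
I₃ = I₂ cos²(113° − 64°) = 0.5155 I₀ · cos²(49°) = 0.2219 I₀.
Ratio = 0.2219 / 0.1289 = 1.722.

I_new/I_old ≈ 1.72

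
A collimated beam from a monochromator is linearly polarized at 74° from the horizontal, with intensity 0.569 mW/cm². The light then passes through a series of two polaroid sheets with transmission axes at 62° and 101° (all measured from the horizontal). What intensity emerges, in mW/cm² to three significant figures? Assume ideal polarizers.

I₁ = 0.569 mW/cm² · cos²(12°) = 0.5444 mW/cm².
I₂ = I₁ · cos²(39°) = 0.5444 · 0.604 = 0.3288 mW/cm².

I ≈ 0.329 mW/cm²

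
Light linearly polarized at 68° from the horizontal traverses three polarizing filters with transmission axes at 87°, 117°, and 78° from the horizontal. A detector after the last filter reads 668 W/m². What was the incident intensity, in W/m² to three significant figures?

I₀ ≈ 1650 W/m²

I₁ = I₀ cos²(87° − 68°) = I₀ cos²(19°) = 0.894 I₀.
I₂ = I₁ cos²(117° − 87°) = 0.894 I₀ · cos²(30°) = 0.6705 I₀.
I₃ = I₂ cos²(78° − 117°) = 0.6705 I₀ · cos²(39°) = 0.405 I₀.
So 668 W/m² = 0.405 I₀, giving I₀ = 668/0.405 = 1650 W/m².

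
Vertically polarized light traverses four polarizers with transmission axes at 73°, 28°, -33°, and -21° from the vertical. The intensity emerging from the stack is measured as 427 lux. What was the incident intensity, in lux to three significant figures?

I₁ = I₀ cos²(73° − 0°) = I₀ cos²(73°) = 0.08548 I₀.
I₂ = I₁ cos²(28° − 73°) = 0.08548 I₀ · cos²(45°) = 0.04274 I₀.
I₃ = I₂ cos²(-33° − 28°) = 0.04274 I₀ · cos²(61°) = 0.01005 I₀.
I₄ = I₃ cos²(-21° + 33°) = 0.01005 I₀ · cos²(12°) = 0.009612 I₀.
So 427 lux = 0.009612 I₀, giving I₀ = 427/0.009612 = 4.443e+04 lux.

I₀ ≈ 4.44e4 lux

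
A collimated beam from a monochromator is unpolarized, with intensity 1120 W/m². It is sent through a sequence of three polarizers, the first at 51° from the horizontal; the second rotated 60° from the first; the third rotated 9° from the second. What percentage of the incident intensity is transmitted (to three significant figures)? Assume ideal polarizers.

Unpolarized light through the first polarizer → I₁ = 1120 W/m²/2 = 560 W/m², polarized at 51°.
I₂ = I₁ · cos²(60°) = 560 · 0.25 = 140 W/m².
I₃ = I₂ · cos²(9°) = 140 · 0.9755 = 136.6 W/m².
That is 12.19% of the incident intensity.

≈ 12.2%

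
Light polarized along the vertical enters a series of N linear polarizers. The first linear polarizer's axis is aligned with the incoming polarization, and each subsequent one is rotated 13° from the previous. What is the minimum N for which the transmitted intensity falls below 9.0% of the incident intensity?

First polarizer is aligned with the polarization: full transmission.
Each further stage multiplies by cos²(13°) = 0.9494.
After N polarizers: T = 0.9494^(N−1). Require T < 0.090 ⇒ N−1 > ln(0.090)/ln(0.9494) = 46.37, so N−1 ≥ 47 and N = 48.
Check: N=48 gives T = 0.08711 < 0.090; N=47 gives T = 0.09175.

N = 48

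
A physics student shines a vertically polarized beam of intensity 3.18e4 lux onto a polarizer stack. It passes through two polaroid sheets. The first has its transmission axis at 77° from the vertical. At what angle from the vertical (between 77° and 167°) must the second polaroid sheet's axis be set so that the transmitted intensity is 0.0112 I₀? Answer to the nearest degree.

I₁ = I₀ cos²(77° − 0°) = I₀ cos²(77°) = 0.0506 I₀.
Need I₂/I₀ = 0.0112, so cos²(θ − 77°) = 0.0112 / 0.0506 = 0.2213.
θ − 77° = arccos(√0.2213) = 61.9°, giving θ ≈ 77 + 61.9 = 138.9°.

θ ≈ 139°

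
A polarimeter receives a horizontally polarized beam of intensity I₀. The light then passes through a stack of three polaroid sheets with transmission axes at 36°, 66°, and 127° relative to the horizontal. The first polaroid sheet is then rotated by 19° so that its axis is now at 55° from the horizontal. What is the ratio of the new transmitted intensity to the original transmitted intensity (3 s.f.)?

Before rotation:
By Malus's law, I₁ = I₀ cos²(36° − 0°) = I₀ cos²(36°) = 0.6545 I₀.
I₂ = I₁ cos²(66° − 36°) = 0.6545 I₀ · cos²(30°) = 0.4909 I₀.
I₃ = I₂ cos²(127° − 66°) = 0.4909 I₀ · cos²(61°) = 0.1154 I₀.
After rotation:
I₁ = I₀ cos²(55° − 0°) = I₀ cos²(55°) = 0.329 I₀.
I₂ = I₁ cos²(66° − 55°) = 0.329 I₀ · cos²(11°) = 0.317 I₀.
I₃ = I₂ cos²(127° − 66°) = 0.317 I₀ · cos²(61°) = 0.07451 I₀.
Ratio = 0.07451 / 0.1154 = 0.6458.

I_new/I_old ≈ 0.646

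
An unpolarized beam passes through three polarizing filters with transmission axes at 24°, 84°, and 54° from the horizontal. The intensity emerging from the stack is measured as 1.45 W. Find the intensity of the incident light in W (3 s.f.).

I₀ ≈ 15.5 W

Unpolarized light through the first polarizer → I₁ = ½ I₀, now polarized at 24°.
I₂ = I₁ cos²(84° − 24°) = 0.5 I₀ · cos²(60°) = 0.125 I₀.
I₃ = I₂ cos²(54° − 84°) = 0.125 I₀ · cos²(30°) = 0.09375 I₀.
So 1.45 W = 0.09375 I₀, giving I₀ = 1.45/0.09375 = 15.47 W.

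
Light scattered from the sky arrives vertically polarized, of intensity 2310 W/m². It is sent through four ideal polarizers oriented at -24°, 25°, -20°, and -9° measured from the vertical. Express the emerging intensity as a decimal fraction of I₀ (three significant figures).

I/I₀ ≈ 0.173

I₁ = 2310 W/m² · cos²(24°) = 1928 W/m².
I₂ = I₁ · cos²(49°) = 1928 · 0.4304 = 829.8 W/m².
I₃ = I₂ · cos²(45°) = 829.8 · 0.5 = 414.9 W/m².
I₄ = I₃ · cos²(11°) = 414.9 · 0.9636 = 399.8 W/m².
Transmitted fraction = 0.1731.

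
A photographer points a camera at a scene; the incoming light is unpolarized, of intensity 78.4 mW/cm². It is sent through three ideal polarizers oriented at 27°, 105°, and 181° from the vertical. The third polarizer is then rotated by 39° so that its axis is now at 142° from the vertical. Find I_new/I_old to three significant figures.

Before rotation:
Unpolarized light through the first polarizer → I₁ = ½ I₀, now polarized at 27°.
I₂ = I₁ cos²(105° − 27°) = 0.5 I₀ · cos²(78°) = 0.02161 I₀.
I₃ = I₂ cos²(181° − 105°) = 0.02161 I₀ · cos²(76°) = 0.001265 I₀.
After rotation:
Unpolarized light through the first polarizer → I₁ = ½ I₀, now polarized at 27°.
I₂ = I₁ cos²(105° − 27°) = 0.5 I₀ · cos²(78°) = 0.02161 I₀.
I₃ = I₂ cos²(142° − 105°) = 0.02161 I₀ · cos²(37°) = 0.01379 I₀.
Ratio = 0.01379 / 0.001265 = 10.9.

I_new/I_old ≈ 10.9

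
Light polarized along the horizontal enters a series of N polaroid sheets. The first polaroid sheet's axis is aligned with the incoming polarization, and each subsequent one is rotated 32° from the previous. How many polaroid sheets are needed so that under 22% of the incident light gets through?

N = 6

First polarizer is aligned with the polarization: full transmission.
Each further stage multiplies by cos²(32°) = 0.7192.
After N polarizers: T = 0.7192^(N−1). Require T < 0.22 ⇒ N−1 > ln(0.22)/ln(0.7192) = 4.59, so N−1 ≥ 5 and N = 6.
Check: N=6 gives T = 0.1924 < 0.22; N=5 gives T = 0.2675.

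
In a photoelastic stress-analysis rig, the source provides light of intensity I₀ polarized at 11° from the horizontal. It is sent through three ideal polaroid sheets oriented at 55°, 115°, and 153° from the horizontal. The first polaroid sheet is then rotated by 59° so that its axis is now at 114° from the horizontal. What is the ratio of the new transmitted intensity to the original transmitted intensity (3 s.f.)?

I_new/I_old ≈ 0.391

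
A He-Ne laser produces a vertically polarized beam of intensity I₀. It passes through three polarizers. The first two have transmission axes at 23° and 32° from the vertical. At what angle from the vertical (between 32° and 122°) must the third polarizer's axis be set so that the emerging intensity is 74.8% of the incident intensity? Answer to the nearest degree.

θ ≈ 50°

By Malus's law, I₁ = I₀ cos²(23° − 0°) = I₀ cos²(23°) = 0.8473 I₀.
I₂ = I₁ cos²(32° − 23°) = 0.8473 I₀ · cos²(9°) = 0.8266 I₀.
Need I₃/I₀ = 0.748, so cos²(θ − 32°) = 0.748 / 0.8266 = 0.9049.
θ − 32° = arccos(√0.9049) = 18.0°, giving θ ≈ 32 + 18.0 = 50.0°.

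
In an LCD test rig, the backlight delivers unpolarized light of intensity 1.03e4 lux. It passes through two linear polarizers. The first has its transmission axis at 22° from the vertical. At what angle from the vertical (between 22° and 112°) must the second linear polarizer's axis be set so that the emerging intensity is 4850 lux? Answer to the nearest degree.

Unpolarized light through the first polarizer → I₁ = ½ I₀, now polarized at 22°.
Target fraction: 4850 / 1.03e4 lux = 0.4709 of I₀.
Need I₂/I₀ = 0.4709, so cos²(θ − 22°) = 0.4709 / 0.5 = 0.9417.
θ − 22° = arccos(√0.9417) = 14.0°, giving θ ≈ 22 + 14.0 = 36.0°.

θ ≈ 36°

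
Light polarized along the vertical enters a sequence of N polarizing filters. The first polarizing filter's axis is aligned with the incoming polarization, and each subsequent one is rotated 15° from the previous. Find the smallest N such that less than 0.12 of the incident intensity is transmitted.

N = 32

First polarizer is aligned with the polarization: full transmission.
Each further stage multiplies by cos²(15°) = 0.933.
After N polarizers: T = 0.933^(N−1). Require T < 0.12 ⇒ N−1 > ln(0.12)/ln(0.933) = 30.58, so N−1 ≥ 31 and N = 32.
Check: N=32 gives T = 0.1166 < 0.12; N=31 gives T = 0.1249.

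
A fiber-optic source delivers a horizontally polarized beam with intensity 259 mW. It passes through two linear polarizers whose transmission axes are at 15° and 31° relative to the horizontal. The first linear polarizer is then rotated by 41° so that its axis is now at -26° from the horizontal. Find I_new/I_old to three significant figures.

Before rotation:
I₁ = I₀ cos²(15° − 0°) = I₀ cos²(15°) = 0.933 I₀.
I₂ = I₁ cos²(31° − 15°) = 0.933 I₀ · cos²(16°) = 0.8621 I₀.
After rotation:
I₁ = I₀ cos²(-26° − 0°) = I₀ cos²(26°) = 0.8078 I₀.
I₂ = I₁ cos²(31° + 26°) = 0.8078 I₀ · cos²(57°) = 0.2396 I₀.
Ratio = 0.2396 / 0.8621 = 0.278.

I_new/I_old ≈ 0.278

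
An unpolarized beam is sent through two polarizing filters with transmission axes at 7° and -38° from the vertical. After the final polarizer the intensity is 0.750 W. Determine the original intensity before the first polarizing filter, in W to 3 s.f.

I₀ ≈ 3.00 W

Unpolarized light through the first polarizer → I₁ = ½ I₀, now polarized at 7°.
I₂ = I₁ cos²(-38° − 7°) = 0.5 I₀ · cos²(45°) = 0.25 I₀.
So 0.750 W = 0.25 I₀, giving I₀ = 0.750/0.25 = 3 W.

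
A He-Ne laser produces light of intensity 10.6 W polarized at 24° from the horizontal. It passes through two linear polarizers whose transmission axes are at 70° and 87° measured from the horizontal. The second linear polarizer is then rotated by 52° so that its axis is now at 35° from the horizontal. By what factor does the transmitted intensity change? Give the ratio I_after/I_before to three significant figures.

I_new/I_old ≈ 0.734

Before rotation:
By Malus's law, I₁ = I₀ cos²(70° − 24°) = I₀ cos²(46°) = 0.4826 I₀.
I₂ = I₁ cos²(87° − 70°) = 0.4826 I₀ · cos²(17°) = 0.4413 I₀.
After rotation:
I₁ = I₀ cos²(70° − 24°) = I₀ cos²(46°) = 0.4826 I₀.
I₂ = I₁ cos²(35° − 70°) = 0.4826 I₀ · cos²(35°) = 0.3238 I₀.
Ratio = 0.3238 / 0.4413 = 0.7337.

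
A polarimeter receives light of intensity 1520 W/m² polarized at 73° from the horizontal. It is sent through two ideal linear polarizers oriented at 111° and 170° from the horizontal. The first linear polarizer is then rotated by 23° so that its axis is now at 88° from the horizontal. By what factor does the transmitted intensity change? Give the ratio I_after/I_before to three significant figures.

I_new/I_old ≈ 0.110

Before rotation:
By Malus's law, I₁ = I₀ cos²(111° − 73°) = I₀ cos²(38°) = 0.621 I₀.
I₂ = I₁ cos²(170° − 111°) = 0.621 I₀ · cos²(59°) = 0.1647 I₀.
After rotation:
I₁ = I₀ cos²(88° − 73°) = I₀ cos²(15°) = 0.933 I₀.
I₂ = I₁ cos²(170° − 88°) = 0.933 I₀ · cos²(82°) = 0.01807 I₀.
Ratio = 0.01807 / 0.1647 = 0.1097.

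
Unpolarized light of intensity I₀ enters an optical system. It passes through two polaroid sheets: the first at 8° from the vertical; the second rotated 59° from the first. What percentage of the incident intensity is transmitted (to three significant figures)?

Unpolarized light through the first polarizer → I₁ = ½ I₀, now polarized at 8°.
I₂ = I₁ cos²(59°) = 0.5 · 0.2653 I₀ = 0.1326 I₀.
That is 13.26% of the incident intensity.

≈ 13.3%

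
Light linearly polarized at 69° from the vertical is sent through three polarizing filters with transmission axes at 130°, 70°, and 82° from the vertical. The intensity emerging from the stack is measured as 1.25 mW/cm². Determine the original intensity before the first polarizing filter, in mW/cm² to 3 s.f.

I₀ ≈ 22.2 mW/cm²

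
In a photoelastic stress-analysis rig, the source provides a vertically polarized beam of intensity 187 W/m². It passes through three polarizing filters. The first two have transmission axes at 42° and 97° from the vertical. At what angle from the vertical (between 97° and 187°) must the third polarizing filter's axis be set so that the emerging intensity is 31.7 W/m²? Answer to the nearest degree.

θ ≈ 112°

By Malus's law, I₁ = I₀ cos²(42° − 0°) = I₀ cos²(42°) = 0.5523 I₀.
I₂ = I₁ cos²(97° − 42°) = 0.5523 I₀ · cos²(55°) = 0.1817 I₀.
Target fraction: 31.7 / 187 W/m² = 0.1695 of I₀.
Need I₃/I₀ = 0.1695, so cos²(θ − 97°) = 0.1695 / 0.1817 = 0.933.
θ − 97° = arccos(√0.933) = 15.0°, giving θ ≈ 97 + 15.0 = 112.0°.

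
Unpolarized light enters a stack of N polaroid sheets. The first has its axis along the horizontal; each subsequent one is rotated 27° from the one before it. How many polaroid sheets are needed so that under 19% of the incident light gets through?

First polarizer halves the unpolarized light: factor 1/2.
Each further stage multiplies by cos²(27°) = 0.7939.
After N polarizers: T = 0.5·0.7939^(N−1). Require T < 0.19 ⇒ N−1 > ln(0.19/0.5)/ln(0.7939) = 4.19, so N−1 ≥ 5 and N = 6.
Check: N=6 gives T = 0.1577 < 0.19; N=5 gives T = 0.1986.

N = 6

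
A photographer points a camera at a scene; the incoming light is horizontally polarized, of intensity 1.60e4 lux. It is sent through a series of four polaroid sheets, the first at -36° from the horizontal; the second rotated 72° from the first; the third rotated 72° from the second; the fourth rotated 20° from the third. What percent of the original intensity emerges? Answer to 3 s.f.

I₁ = 1.60e4 lux · cos²(36°) = 1.047e+04 lux.
I₂ = I₁ · cos²(72°) = 1.047e+04 · 0.09549 = 1000 lux.
I₃ = I₂ · cos²(72°) = 1000 · 0.09549 = 95.49 lux.
I₄ = I₃ · cos²(20°) = 95.49 · 0.883 = 84.32 lux.
That is 0.527% of the incident intensity.

≈ 0.527%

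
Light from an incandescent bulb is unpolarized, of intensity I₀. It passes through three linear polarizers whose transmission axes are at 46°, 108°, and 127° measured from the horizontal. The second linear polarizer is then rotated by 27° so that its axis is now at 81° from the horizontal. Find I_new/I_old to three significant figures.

I_new/I_old ≈ 1.64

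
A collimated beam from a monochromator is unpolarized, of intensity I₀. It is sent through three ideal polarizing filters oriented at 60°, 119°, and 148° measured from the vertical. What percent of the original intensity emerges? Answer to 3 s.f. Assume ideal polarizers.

≈ 10.1%

Unpolarized light through the first polarizer → I₁ = ½ I₀, now polarized at 60°.
I₂ = I₁ cos²(119° − 60°) = 0.5 I₀ · cos²(59°) = 0.1326 I₀.
I₃ = I₂ cos²(148° − 119°) = 0.1326 I₀ · cos²(29°) = 0.1015 I₀.
That is 10.15% of the incident intensity.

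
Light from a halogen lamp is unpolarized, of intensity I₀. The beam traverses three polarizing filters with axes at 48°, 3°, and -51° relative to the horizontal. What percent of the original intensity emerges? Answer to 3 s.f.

≈ 8.64%

Unpolarized light through the first polarizer → I₁ = ½ I₀, now polarized at 48°.
I₂ = I₁ cos²(3° − 48°) = 0.5 I₀ · cos²(45°) = 0.25 I₀.
I₃ = I₂ cos²(-51° − 3°) = 0.25 I₀ · cos²(54°) = 0.08637 I₀.
That is 8.637% of the incident intensity.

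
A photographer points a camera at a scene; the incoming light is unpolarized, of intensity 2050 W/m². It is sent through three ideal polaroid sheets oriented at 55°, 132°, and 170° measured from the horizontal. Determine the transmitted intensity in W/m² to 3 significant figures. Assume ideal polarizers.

Unpolarized light through the first polarizer → I₁ = 2050 W/m²/2 = 1025 W/m², polarized at 55°.
I₂ = I₁ · cos²(77°) = 1025 · 0.0506 = 51.87 W/m².
I₃ = I₂ · cos²(38°) = 51.87 · 0.621 = 32.21 W/m².

I ≈ 32.2 W/m²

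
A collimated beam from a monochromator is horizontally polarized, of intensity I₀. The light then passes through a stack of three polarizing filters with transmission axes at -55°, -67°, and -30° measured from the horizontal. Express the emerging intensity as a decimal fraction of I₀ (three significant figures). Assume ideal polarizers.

≈ 0.201 I₀

By Malus's law, I₁ = I₀ cos²(-55° − 0°) = I₀ cos²(55°) = 0.329 I₀.
I₂ = I₁ cos²(-67° + 55°) = 0.329 I₀ · cos²(12°) = 0.3148 I₀.
I₃ = I₂ cos²(-30° + 67°) = 0.3148 I₀ · cos²(37°) = 0.2008 I₀.
Transmitted fraction = 0.2008.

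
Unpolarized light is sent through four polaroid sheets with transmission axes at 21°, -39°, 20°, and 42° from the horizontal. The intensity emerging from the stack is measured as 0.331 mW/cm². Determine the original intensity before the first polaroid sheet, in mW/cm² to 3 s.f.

I₀ ≈ 11.6 mW/cm²

Unpolarized light through the first polarizer → I₁ = ½ I₀, now polarized at 21°.
I₂ = I₁ cos²(-39° − 21°) = 0.5 I₀ · cos²(60°) = 0.125 I₀.
I₃ = I₂ cos²(20° + 39°) = 0.125 I₀ · cos²(59°) = 0.03316 I₀.
I₄ = I₃ cos²(42° − 20°) = 0.03316 I₀ · cos²(22°) = 0.0285 I₀.
So 0.331 mW/cm² = 0.0285 I₀, giving I₀ = 0.331/0.0285 = 11.61 mW/cm².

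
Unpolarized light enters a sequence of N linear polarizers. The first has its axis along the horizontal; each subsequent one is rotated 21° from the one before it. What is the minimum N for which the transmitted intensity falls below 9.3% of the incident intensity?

First polarizer halves the unpolarized light: factor 1/2.
Each further stage multiplies by cos²(21°) = 0.8716.
After N polarizers: T = 0.5·0.8716^(N−1). Require T < 0.093 ⇒ N−1 > ln(0.093/0.5)/ln(0.8716) = 12.24, so N−1 ≥ 13 and N = 14.
Check: N=14 gives T = 0.08374 < 0.093; N=13 gives T = 0.09608.

N = 14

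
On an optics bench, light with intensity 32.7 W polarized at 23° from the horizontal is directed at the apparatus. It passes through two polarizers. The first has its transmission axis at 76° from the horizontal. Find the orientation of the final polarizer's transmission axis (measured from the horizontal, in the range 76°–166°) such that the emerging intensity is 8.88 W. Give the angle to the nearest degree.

θ ≈ 106°

I₁ = I₀ cos²(76° − 23°) = I₀ cos²(53°) = 0.3622 I₀.
Target fraction: 8.88 / 32.7 W = 0.2716 of I₀.
Need I₂/I₀ = 0.2716, so cos²(θ − 76°) = 0.2716 / 0.3622 = 0.7498.
θ − 76° = arccos(√0.7498) = 30.0°, giving θ ≈ 76 + 30.0 = 106.0°.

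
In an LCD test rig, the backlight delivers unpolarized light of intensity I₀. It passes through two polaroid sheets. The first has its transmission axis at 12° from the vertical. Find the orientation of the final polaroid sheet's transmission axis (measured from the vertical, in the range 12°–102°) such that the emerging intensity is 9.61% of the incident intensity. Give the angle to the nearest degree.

θ ≈ 76°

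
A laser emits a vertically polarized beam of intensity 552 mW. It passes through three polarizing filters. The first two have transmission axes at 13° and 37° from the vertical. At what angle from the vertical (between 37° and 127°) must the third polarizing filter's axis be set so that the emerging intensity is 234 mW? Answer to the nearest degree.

θ ≈ 80°

By Malus's law, I₁ = I₀ cos²(13° − 0°) = I₀ cos²(13°) = 0.9494 I₀.
I₂ = I₁ cos²(37° − 13°) = 0.9494 I₀ · cos²(24°) = 0.7923 I₀.
Target fraction: 234 / 552 mW = 0.4239 of I₀.
Need I₃/I₀ = 0.4239, so cos²(θ − 37°) = 0.4239 / 0.7923 = 0.535.
θ − 37° = arccos(√0.535) = 43.0°, giving θ ≈ 37 + 43.0 = 80.0°.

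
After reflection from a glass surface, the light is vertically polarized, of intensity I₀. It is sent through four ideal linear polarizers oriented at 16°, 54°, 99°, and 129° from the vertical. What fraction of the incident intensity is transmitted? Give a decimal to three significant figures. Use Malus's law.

By Malus's law, I₁ = I₀ cos²(16° − 0°) = I₀ cos²(16°) = 0.924 I₀.
I₂ = I₁ cos²(54° − 16°) = 0.924 I₀ · cos²(38°) = 0.5738 I₀.
I₃ = I₂ cos²(99° − 54°) = 0.5738 I₀ · cos²(45°) = 0.2869 I₀.
I₄ = I₃ cos²(129° − 99°) = 0.2869 I₀ · cos²(30°) = 0.2152 I₀.
Transmitted fraction = 0.2152.

≈ 0.215 I₀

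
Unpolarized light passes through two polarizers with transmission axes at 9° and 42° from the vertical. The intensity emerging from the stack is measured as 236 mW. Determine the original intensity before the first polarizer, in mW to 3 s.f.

Unpolarized light through the first polarizer → I₁ = ½ I₀, now polarized at 9°.
I₂ = I₁ cos²(42° − 9°) = 0.5 I₀ · cos²(33°) = 0.3517 I₀.
So 236 mW = 0.3517 I₀, giving I₀ = 236/0.3517 = 671.1 mW.

I₀ ≈ 671 mW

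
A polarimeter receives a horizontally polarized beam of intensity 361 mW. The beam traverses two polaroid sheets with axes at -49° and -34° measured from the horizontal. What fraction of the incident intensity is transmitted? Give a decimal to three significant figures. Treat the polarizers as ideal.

I/I₀ ≈ 0.402

By Malus's law, I₁ = 361 mW · cos²(49°) = 155.4 mW.
I₂ = I₁ · cos²(15°) = 155.4 · 0.933 = 145 mW.
Transmitted fraction = 0.4016.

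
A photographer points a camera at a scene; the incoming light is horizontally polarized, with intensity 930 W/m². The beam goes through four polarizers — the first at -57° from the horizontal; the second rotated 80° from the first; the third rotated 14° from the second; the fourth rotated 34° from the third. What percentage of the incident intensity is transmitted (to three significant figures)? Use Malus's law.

≈ 0.579%

By Malus's law, I₁ = 930 W/m² · cos²(57°) = 275.9 W/m².
I₂ = I₁ · cos²(80°) = 275.9 · 0.03015 = 8.318 W/m².
I₃ = I₂ · cos²(14°) = 8.318 · 0.9415 = 7.832 W/m².
I₄ = I₃ · cos²(34°) = 7.832 · 0.6873 = 5.383 W/m².
That is 0.5788% of the incident intensity.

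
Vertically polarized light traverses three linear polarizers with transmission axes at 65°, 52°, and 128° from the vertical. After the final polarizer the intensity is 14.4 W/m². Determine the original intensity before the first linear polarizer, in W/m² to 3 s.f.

By Malus's law, I₁ = I₀ cos²(65° − 0°) = I₀ cos²(65°) = 0.1786 I₀.
I₂ = I₁ cos²(52° − 65°) = 0.1786 I₀ · cos²(13°) = 0.1696 I₀.
I₃ = I₂ cos²(128° − 52°) = 0.1696 I₀ · cos²(76°) = 0.009924 I₀.
So 14.4 W/m² = 0.009924 I₀, giving I₀ = 14.4/0.009924 = 1451 W/m².

I₀ ≈ 1450 W/m²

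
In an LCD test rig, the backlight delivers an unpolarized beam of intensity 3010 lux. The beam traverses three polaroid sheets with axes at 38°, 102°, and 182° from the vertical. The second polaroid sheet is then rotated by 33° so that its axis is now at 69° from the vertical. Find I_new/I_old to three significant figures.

I_new/I_old ≈ 19.4

Before rotation:
Unpolarized light through the first polarizer → I₁ = ½ I₀, now polarized at 38°.
I₂ = I₁ cos²(102° − 38°) = 0.5 I₀ · cos²(64°) = 0.09608 I₀.
I₃ = I₂ cos²(182° − 102°) = 0.09608 I₀ · cos²(80°) = 0.002897 I₀.
After rotation:
Unpolarized light through the first polarizer → I₁ = ½ I₀, now polarized at 38°.
I₂ = I₁ cos²(69° − 38°) = 0.5 I₀ · cos²(31°) = 0.3674 I₀.
Angle between axes 2 and 3: 67°. I₃ = 0.3674 I₀ · cos²(67°) = 0.05609 I₀.
Ratio = 0.05609 / 0.002897 = 19.36.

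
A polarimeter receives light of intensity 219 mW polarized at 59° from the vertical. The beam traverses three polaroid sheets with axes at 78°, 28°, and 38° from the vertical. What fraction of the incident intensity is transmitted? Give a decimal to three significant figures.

I₁ = 219 mW · cos²(19°) = 195.8 mW.
I₂ = I₁ · cos²(50°) = 195.8 · 0.4132 = 80.89 mW.
I₃ = I₂ · cos²(10°) = 80.89 · 0.9698 = 78.46 mW.
Transmitted fraction = 0.3582.

I/I₀ ≈ 0.358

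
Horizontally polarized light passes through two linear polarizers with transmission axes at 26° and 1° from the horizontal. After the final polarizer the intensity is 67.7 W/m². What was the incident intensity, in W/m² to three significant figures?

I₀ ≈ 102 W/m²

I₁ = I₀ cos²(26° − 0°) = I₀ cos²(26°) = 0.8078 I₀.
I₂ = I₁ cos²(1° − 26°) = 0.8078 I₀ · cos²(25°) = 0.6635 I₀.
So 67.7 W/m² = 0.6635 I₀, giving I₀ = 67.7/0.6635 = 102 W/m².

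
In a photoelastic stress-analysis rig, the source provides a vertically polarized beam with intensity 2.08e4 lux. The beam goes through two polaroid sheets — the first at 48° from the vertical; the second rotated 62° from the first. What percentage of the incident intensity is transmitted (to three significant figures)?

≈ 9.87%

I₁ = 2.08e4 lux · cos²(48°) = 9313 lux.
I₂ = I₁ · cos²(62°) = 9313 · 0.2204 = 2053 lux.
That is 9.868% of the incident intensity.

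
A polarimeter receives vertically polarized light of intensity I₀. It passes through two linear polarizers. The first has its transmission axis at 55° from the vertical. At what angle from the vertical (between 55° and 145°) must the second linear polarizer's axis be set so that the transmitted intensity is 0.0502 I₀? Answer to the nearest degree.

I₁ = I₀ cos²(55° − 0°) = I₀ cos²(55°) = 0.329 I₀.
Need I₂/I₀ = 0.0502, so cos²(θ − 55°) = 0.0502 / 0.329 = 0.1526.
θ − 55° = arccos(√0.1526) = 67.0°, giving θ ≈ 55 + 67.0 = 122.0°.

θ ≈ 122°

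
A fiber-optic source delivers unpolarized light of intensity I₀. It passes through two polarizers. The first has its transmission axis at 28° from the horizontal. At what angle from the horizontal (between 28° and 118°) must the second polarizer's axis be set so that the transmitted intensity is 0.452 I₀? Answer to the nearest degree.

Unpolarized light through the first polarizer → I₁ = ½ I₀, now polarized at 28°.
Need I₂/I₀ = 0.452, so cos²(θ − 28°) = 0.452 / 0.5 = 0.904.
θ − 28° = arccos(√0.904) = 18.0°, giving θ ≈ 28 + 18.0 = 46.0°.

θ ≈ 46°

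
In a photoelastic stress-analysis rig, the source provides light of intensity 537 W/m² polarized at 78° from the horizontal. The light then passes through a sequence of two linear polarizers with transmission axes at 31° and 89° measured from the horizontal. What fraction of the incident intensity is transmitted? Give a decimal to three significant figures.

I/I₀ ≈ 0.131

By Malus's law, I₁ = 537 W/m² · cos²(47°) = 249.8 W/m².
I₂ = I₁ · cos²(58°) = 249.8 · 0.2808 = 70.14 W/m².
Transmitted fraction = 0.1306.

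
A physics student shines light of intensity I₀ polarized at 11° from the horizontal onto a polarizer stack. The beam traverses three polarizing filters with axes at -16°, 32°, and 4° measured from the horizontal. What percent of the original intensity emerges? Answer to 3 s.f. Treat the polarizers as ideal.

I₁ = I₀ cos²(-16° − 11°) = I₀ cos²(27°) = 0.7939 I₀.
I₂ = I₁ cos²(32° + 16°) = 0.7939 I₀ · cos²(48°) = 0.3555 I₀.
I₃ = I₂ cos²(4° − 32°) = 0.3555 I₀ · cos²(28°) = 0.2771 I₀.
That is 27.71% of the incident intensity.

≈ 27.7%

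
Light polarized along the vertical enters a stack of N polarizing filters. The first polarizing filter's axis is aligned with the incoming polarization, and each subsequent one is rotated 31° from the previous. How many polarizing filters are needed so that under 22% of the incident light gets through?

First polarizer is aligned with the polarization: full transmission.
Each further stage multiplies by cos²(31°) = 0.7347.
After N polarizers: T = 0.7347^(N−1). Require T < 0.22 ⇒ N−1 > ln(0.22)/ln(0.7347) = 4.91, so N−1 ≥ 5 and N = 6.
Check: N=6 gives T = 0.2141 < 0.22; N=5 gives T = 0.2914.

N = 6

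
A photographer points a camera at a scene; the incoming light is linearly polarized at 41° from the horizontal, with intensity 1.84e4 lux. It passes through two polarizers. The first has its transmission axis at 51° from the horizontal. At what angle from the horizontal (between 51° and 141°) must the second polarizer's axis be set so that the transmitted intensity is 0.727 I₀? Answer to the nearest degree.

By Malus's law, I₁ = I₀ cos²(51° − 41°) = I₀ cos²(10°) = 0.9698 I₀.
Need I₂/I₀ = 0.727, so cos²(θ − 51°) = 0.727 / 0.9698 = 0.7496.
θ − 51° = arccos(√0.7496) = 30.0°, giving θ ≈ 51 + 30.0 = 81.0°.

θ ≈ 81°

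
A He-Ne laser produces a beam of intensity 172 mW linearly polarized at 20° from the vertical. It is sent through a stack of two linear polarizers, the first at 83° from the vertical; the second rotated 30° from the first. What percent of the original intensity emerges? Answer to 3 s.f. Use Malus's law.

By Malus's law, I₁ = 172 mW · cos²(63°) = 35.45 mW.
I₂ = I₁ · cos²(30°) = 35.45 · 0.75 = 26.59 mW.
That is 15.46% of the incident intensity.

≈ 15.5%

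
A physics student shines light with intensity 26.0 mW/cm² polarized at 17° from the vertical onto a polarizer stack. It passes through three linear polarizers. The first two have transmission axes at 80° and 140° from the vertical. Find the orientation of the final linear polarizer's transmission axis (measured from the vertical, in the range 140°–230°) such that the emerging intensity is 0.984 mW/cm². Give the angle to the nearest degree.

I₁ = I₀ cos²(80° − 17°) = I₀ cos²(63°) = 0.2061 I₀.
I₂ = I₁ cos²(140° − 80°) = 0.2061 I₀ · cos²(60°) = 0.05153 I₀.
Target fraction: 0.984 / 26.0 mW/cm² = 0.03785 of I₀.
Need I₃/I₀ = 0.03785, so cos²(θ − 140°) = 0.03785 / 0.05153 = 0.7345.
θ − 140° = arccos(√0.7345) = 31.0°, giving θ ≈ 140 + 31.0 = 171.0°.

θ ≈ 171°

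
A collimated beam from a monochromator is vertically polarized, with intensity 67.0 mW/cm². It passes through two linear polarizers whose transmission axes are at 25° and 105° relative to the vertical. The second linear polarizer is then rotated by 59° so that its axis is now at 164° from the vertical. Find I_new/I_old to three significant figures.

Before rotation:
I₁ = I₀ cos²(25° − 0°) = I₀ cos²(25°) = 0.8214 I₀.
I₂ = I₁ cos²(105° − 25°) = 0.8214 I₀ · cos²(80°) = 0.02477 I₀.
After rotation:
I₁ = I₀ cos²(25° − 0°) = I₀ cos²(25°) = 0.8214 I₀.
Angle between axes 1 and 2: 41°. I₂ = 0.8214 I₀ · cos²(41°) = 0.4679 I₀.
Ratio = 0.4679 / 0.02477 = 18.89.

I_new/I_old ≈ 18.9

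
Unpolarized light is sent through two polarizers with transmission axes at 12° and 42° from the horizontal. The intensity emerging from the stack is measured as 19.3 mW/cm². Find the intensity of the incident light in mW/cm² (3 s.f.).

I₀ ≈ 51.5 mW/cm²

Unpolarized light through the first polarizer → I₁ = ½ I₀, now polarized at 12°.
I₂ = I₁ cos²(42° − 12°) = 0.5 I₀ · cos²(30°) = 0.375 I₀.
So 19.3 mW/cm² = 0.375 I₀, giving I₀ = 19.3/0.375 = 51.47 mW/cm².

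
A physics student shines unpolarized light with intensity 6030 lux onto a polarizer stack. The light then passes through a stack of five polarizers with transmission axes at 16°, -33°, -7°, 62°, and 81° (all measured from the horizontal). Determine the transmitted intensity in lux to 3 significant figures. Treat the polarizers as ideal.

I ≈ 120 lux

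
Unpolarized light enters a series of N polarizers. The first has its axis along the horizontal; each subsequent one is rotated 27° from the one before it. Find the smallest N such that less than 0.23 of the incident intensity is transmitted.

N = 5

First polarizer halves the unpolarized light: factor 1/2.
Each further stage multiplies by cos²(27°) = 0.7939.
After N polarizers: T = 0.5·0.7939^(N−1). Require T < 0.23 ⇒ N−1 > ln(0.23/0.5)/ln(0.7939) = 3.36, so N−1 ≥ 4 and N = 5.
Check: N=5 gives T = 0.1986 < 0.23; N=4 gives T = 0.2502.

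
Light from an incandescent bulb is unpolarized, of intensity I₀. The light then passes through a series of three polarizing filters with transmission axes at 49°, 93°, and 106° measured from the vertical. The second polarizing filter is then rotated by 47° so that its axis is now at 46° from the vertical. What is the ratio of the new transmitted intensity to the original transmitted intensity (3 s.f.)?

I_new/I_old ≈ 0.507

Before rotation:
Unpolarized light through the first polarizer → I₁ = ½ I₀, now polarized at 49°.
I₂ = I₁ cos²(93° − 49°) = 0.5 I₀ · cos²(44°) = 0.2587 I₀.
I₃ = I₂ cos²(106° − 93°) = 0.2587 I₀ · cos²(13°) = 0.2456 I₀.
After rotation:
Unpolarized light through the first polarizer → I₁ = ½ I₀, now polarized at 49°.
I₂ = I₁ cos²(46° − 49°) = 0.5 I₀ · cos²(3°) = 0.4986 I₀.
I₃ = I₂ cos²(106° − 46°) = 0.4986 I₀ · cos²(60°) = 0.1247 I₀.
Ratio = 0.1247 / 0.2456 = 0.5075.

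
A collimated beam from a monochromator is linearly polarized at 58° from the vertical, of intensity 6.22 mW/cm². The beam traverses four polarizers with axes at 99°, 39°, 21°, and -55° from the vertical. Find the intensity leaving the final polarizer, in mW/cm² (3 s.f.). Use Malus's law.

I ≈ 0.0469 mW/cm²

By Malus's law, I₁ = 6.22 mW/cm² · cos²(41°) = 3.543 mW/cm².
I₂ = I₁ · cos²(60°) = 3.543 · 0.25 = 0.8857 mW/cm².
I₃ = I₂ · cos²(18°) = 0.8857 · 0.9045 = 0.8011 mW/cm².
I₄ = I₃ · cos²(76°) = 0.8011 · 0.05853 = 0.04689 mW/cm².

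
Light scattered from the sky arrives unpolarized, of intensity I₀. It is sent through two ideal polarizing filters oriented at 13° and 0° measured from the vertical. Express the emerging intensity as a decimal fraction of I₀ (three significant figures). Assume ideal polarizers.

≈ 0.475 I₀

Unpolarized light through the first polarizer → I₁ = ½ I₀, now polarized at 13°.
I₂ = I₁ cos²(0° − 13°) = 0.5 I₀ · cos²(13°) = 0.4747 I₀.
Transmitted fraction = 0.4747.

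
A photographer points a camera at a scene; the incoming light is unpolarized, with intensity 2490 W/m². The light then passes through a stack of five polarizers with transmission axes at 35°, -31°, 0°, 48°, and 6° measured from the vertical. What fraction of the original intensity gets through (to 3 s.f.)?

Unpolarized light through the first polarizer → I₁ = 2490 W/m²/2 = 1245 W/m², polarized at 35°.
I₂ = I₁ · cos²(66°) = 1245 · 0.1654 = 206 W/m².
I₃ = I₂ · cos²(31°) = 206 · 0.7347 = 151.3 W/m².
I₄ = I₃ · cos²(48°) = 151.3 · 0.4477 = 67.76 W/m².
I₅ = I₄ · cos²(42°) = 67.76 · 0.5523 = 37.42 W/m².
Transmitted fraction = 0.01503.

I/I₀ ≈ 0.0150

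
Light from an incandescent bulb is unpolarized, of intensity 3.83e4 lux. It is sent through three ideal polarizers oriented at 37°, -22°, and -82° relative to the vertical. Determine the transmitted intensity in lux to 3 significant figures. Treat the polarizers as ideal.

I ≈ 1270 lux

Unpolarized light through the first polarizer → I₁ = 3.83e4 lux/2 = 1.915e+04 lux, polarized at 37°.
I₂ = I₁ · cos²(59°) = 1.915e+04 · 0.2653 = 5080 lux.
I₃ = I₂ · cos²(60°) = 5080 · 0.25 = 1270 lux.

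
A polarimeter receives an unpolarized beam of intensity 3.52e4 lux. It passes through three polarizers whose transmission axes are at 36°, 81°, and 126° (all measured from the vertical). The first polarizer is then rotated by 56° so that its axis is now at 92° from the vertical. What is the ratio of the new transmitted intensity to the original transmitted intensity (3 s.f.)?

I_new/I_old ≈ 1.93

Before rotation:
Unpolarized light through the first polarizer → I₁ = ½ I₀, now polarized at 36°.
I₂ = I₁ cos²(81° − 36°) = 0.5 I₀ · cos²(45°) = 0.25 I₀.
I₃ = I₂ cos²(126° − 81°) = 0.25 I₀ · cos²(45°) = 0.125 I₀.
After rotation:
Unpolarized light through the first polarizer → I₁ = ½ I₀, now polarized at 92°.
I₂ = I₁ cos²(81° − 92°) = 0.5 I₀ · cos²(11°) = 0.4818 I₀.
I₃ = I₂ cos²(126° − 81°) = 0.4818 I₀ · cos²(45°) = 0.2409 I₀.
Ratio = 0.2409 / 0.125 = 1.927.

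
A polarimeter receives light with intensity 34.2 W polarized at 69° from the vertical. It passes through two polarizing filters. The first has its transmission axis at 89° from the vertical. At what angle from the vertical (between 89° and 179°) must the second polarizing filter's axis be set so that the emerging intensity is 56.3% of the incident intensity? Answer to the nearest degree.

θ ≈ 126°

I₁ = I₀ cos²(89° − 69°) = I₀ cos²(20°) = 0.883 I₀.
Need I₂/I₀ = 0.563, so cos²(θ − 89°) = 0.563 / 0.883 = 0.6376.
θ − 89° = arccos(√0.6376) = 37.0°, giving θ ≈ 89 + 37.0 = 126.0°.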